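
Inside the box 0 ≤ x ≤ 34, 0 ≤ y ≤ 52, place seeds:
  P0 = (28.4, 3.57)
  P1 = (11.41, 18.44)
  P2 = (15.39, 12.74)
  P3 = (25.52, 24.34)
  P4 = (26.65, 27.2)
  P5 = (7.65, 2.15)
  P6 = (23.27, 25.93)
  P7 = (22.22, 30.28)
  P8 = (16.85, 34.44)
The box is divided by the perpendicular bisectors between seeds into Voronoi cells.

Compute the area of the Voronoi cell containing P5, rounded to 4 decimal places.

Area of P5's cell: 156.1532

1. box [0,34]×[0,52]: [(0, 0) (34, 0) (34, 52) (0, 52)]
2. ⊥bis P5·P0 via (18.025,2.86): [(0, 0) (18.2207, 0) (14.6622, 52) (0, 52)]  |A|=854.9551
3. ⊥bis P5·P1 via (9.53,10.295): [(0, 12.4947) (0, 0) (18.2207, 0) (17.6444, 8.4221)]  |A|=186.9585
4. ⊥bis P5·P2 via (11.52,7.445): [(6.7392, 10.9392) (0, 12.4947) (0, 0) (18.2207, 0) (18.0372, 2.6817)]  |A|=156.1532
5. ⊥bis P5·P3 via (16.585,13.245): [(6.7392, 10.9392) (0, 12.4947) (0, 0) (18.2207, 0) (18.0372, 2.6817)]  |A|=156.1532
6. ⊥bis P5·P4 via (17.15,14.675): [(6.7392, 10.9392) (0, 12.4947) (0, 0) (18.2207, 0) (18.0372, 2.6817)]  |A|=156.1532
7. ⊥bis P5·P6 via (15.46,14.04): [(6.7392, 10.9392) (0, 12.4947) (0, 0) (18.2207, 0) (18.0372, 2.6817)]  |A|=156.1532
8. ⊥bis P5·P7 via (14.935,16.215): [(6.7392, 10.9392) (0, 12.4947) (0, 0) (18.2207, 0) (18.0372, 2.6817)]  |A|=156.1532
9. ⊥bis P5·P8 via (12.25,18.295): [(6.7392, 10.9392) (0, 12.4947) (0, 0) (18.2207, 0) (18.0372, 2.6817)]  |A|=156.1532
10. canonical 5-gon: [(6.7392, 10.9392) (0, 12.4947) (0, 0) (18.2207, 0) (18.0372, 2.6817)]
11. shoelace: 156.1532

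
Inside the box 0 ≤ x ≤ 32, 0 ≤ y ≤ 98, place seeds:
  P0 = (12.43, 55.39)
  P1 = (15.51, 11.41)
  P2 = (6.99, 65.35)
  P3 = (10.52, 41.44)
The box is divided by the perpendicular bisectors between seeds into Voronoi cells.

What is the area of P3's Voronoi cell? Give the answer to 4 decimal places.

Area of P3's cell: 667.9820

1. box [0,32]×[0,98]: [(0, 0) (32, 0) (32, 98) (0, 98)]
2. ⊥bis P3·P0 via (11.475,48.415): [(0, 49.9861) (0, 0) (32, 0) (32, 45.6048)]  |A|=1529.4543
3. ⊥bis P3·P1 via (13.015,26.425): [(0, 49.9861) (0, 24.2623) (32, 29.5797) (32, 45.6048)]  |A|=667.982
4. ⊥bis P3·P2 via (8.755,53.395): [(0, 49.9861) (0, 24.2623) (32, 29.5797) (32, 45.6048)]  |A|=667.982
5. canonical 4-gon: [(0, 49.9861) (0, 24.2623) (32, 29.5797) (32, 45.6048)]
6. shoelace: 667.982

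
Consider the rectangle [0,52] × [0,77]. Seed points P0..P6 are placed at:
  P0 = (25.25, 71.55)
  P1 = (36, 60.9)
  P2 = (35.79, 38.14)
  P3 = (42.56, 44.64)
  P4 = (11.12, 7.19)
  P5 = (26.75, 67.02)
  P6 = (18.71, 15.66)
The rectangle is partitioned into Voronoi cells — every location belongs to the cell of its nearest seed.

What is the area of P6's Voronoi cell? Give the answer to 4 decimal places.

1. box [0,52]×[0,77]: [(0, 0) (52, 0) (52, 77) (0, 77)]
2. ⊥bis P6·P0 via (21.98,43.605): [(0, 46.177) (0, 0) (52, 0) (52, 40.0922)]  |A|=2242.9991
3. ⊥bis P6·P1 via (27.355,38.28): [(9.6453, 45.0483) (0, 46.177) (0, 0) (52, 0) (52, 28.8611)]  |A|=2005.154
4. ⊥bis P6·P2 via (27.25,26.9): [(2.2204, 45.9172) (0, 46.177) (0, 0) (52, 0) (52, 8.0953)]  |A|=1446.6017
5. ⊥bis P6·P3 via (30.635,30.15): [(2.2204, 45.9172) (0, 46.177) (0, 0) (52, 0) (52, 8.0953)]  |A|=1446.6017
6. ⊥bis P6·P4 via (14.915,11.425): [(2.2204, 45.9172) (0, 46.177) (0, 24.7904) (27.6646, 0) (52, 0) (52, 8.0953)]  |A|=1103.6931
7. ⊥bis P6·P5 via (22.73,41.34): [(4.4857, 44.196) (0, 44.8982) (0, 24.7904) (27.6646, 0) (52, 0) (52, 8.0953)]  |A|=1099.2084
8. canonical 6-gon: [(4.4857, 44.196) (0, 44.8982) (0, 24.7904) (27.6646, 0) (52, 0) (52, 8.0953)]
9. shoelace: 1099.2084

Area of P6's cell: 1099.2084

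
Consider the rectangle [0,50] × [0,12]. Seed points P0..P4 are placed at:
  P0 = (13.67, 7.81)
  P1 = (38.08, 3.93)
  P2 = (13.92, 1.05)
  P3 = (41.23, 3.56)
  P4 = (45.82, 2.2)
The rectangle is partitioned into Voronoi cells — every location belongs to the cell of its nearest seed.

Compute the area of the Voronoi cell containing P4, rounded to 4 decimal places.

1. box [0,50]×[0,12]: [(0, 0) (50, 0) (50, 12) (0, 12)]
2. ⊥bis P4·P0 via (29.745,5.005): [(28.8717, 0) (50, 0) (50, 12) (30.9656, 12)]  |A|=240.9765
3. ⊥bis P4·P1 via (41.95,3.065): [(41.2649, 0) (50, 0) (50, 12) (43.9471, 12)]  |A|=88.7278
4. ⊥bis P4·P2 via (29.87,1.625): [(41.2649, 0) (50, 0) (50, 12) (43.9471, 12)]  |A|=88.7278
5. ⊥bis P4·P3 via (43.525,2.88): [(42.6717, 0) (50, 0) (50, 12) (46.2272, 12)]  |A|=66.6067
6. canonical 4-gon: [(42.6717, 0) (50, 0) (50, 12) (46.2272, 12)]
7. shoelace: 66.6067

Area of P4's cell: 66.6067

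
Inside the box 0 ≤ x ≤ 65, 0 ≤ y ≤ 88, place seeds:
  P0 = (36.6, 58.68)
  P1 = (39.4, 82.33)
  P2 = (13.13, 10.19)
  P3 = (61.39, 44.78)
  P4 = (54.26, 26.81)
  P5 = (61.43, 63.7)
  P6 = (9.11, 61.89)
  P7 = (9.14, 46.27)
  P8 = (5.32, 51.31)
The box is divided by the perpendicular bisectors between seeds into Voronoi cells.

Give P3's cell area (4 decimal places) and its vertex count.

1. box [0,65]×[0,88]: [(0, 0) (65, 0) (65, 88) (0, 88)]
2. ⊥bis P3·P0 via (48.995,51.73): [(19.9895, 0) (65, 0) (65, 80.2742)]  |A|=1806.5913
3. ⊥bis P3·P1 via (50.395,63.555): [(58.1825, 68.1155) (19.9895, 0) (65, 0) (65, 72.108)]  |A|=1778.7549
4. ⊥bis P3·P2 via (37.26,27.485): [(58.1825, 68.1155) (36.2167, 28.9406) (56.9597, 0) (65, 0) (65, 72.108)]  |A|=1243.7857
5. ⊥bis P3·P4 via (57.825,35.795): [(58.1825, 68.1155) (43.2931, 41.5609) (65, 32.9482) (65, 72.108)]  |A|=485.8148
6. ⊥bis P3·P5 via (61.41,54.24): [(50.4154, 54.2632) (43.2931, 41.5609) (65, 32.9482) (65, 54.2324)]  |A|=323.7471
7. ⊥bis P3·P6 via (35.25,53.335): [(50.4154, 54.2632) (43.2931, 41.5609) (65, 32.9482) (65, 54.2324)]  |A|=323.7471
8. ⊥bis P3·P7 via (35.265,45.525): [(50.4154, 54.2632) (43.2931, 41.5609) (65, 32.9482) (65, 54.2324)]  |A|=323.7471
9. ⊥bis P3·P8 via (33.355,48.045): [(50.4154, 54.2632) (43.2931, 41.5609) (65, 32.9482) (65, 54.2324)]  |A|=323.7471
10. canonical 4-gon: [(50.4154, 54.2632) (43.2931, 41.5609) (65, 32.9482) (65, 54.2324)]
11. shoelace: 323.7471

Area of P3's cell: 323.7471 (4 vertices)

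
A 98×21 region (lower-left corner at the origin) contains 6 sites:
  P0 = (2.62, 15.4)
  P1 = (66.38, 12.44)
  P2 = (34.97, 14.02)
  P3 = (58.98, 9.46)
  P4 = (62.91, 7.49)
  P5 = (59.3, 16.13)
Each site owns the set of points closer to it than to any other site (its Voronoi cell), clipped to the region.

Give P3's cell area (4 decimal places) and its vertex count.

1. box [0,98]×[0,21]: [(0, 0) (98, 0) (98, 21) (0, 21)]
2. ⊥bis P3·P0 via (30.8,12.43): [(29.49, 0) (98, 0) (98, 21) (31.7032, 21)]  |A|=1415.4716
3. ⊥bis P3·P1 via (62.68,10.95): [(29.49, 0) (67.0896, 0) (58.6328, 21) (31.7032, 21)]  |A|=677.5572
4. ⊥bis P3·P2 via (46.975,11.74): [(44.7453, 0) (67.0896, 0) (58.6328, 21) (48.7337, 21)]  |A|=338.5561
5. ⊥bis P3·P4 via (60.945,8.475): [(44.7453, 0) (56.6967, 0) (62.4598, 11.4969) (58.6328, 21) (48.7337, 21)]  |A|=278.8133
6. ⊥bis P3·P5 via (59.14,12.795): [(47.2834, 13.3638) (44.7453, 0) (56.6967, 0) (62.4598, 11.4969) (61.9921, 12.6582)]  |A|=180.8539
7. canonical 5-gon: [(47.2834, 13.3638) (44.7453, 0) (56.6967, 0) (62.4598, 11.4969) (61.9921, 12.6582)]
8. shoelace: 180.8539

Area of P3's cell: 180.8539 (5 vertices)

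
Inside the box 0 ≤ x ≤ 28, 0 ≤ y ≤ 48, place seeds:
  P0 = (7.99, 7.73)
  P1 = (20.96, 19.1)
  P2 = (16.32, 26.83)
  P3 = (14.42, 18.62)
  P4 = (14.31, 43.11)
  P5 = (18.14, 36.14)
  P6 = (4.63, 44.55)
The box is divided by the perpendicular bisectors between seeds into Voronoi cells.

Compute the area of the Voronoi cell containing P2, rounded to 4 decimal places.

1. box [0,28]×[0,48]: [(0, 0) (28, 0) (28, 48) (0, 48)]
2. ⊥bis P2·P0 via (12.155,17.28): [(0, 22.5811) (28, 10.3696) (28, 48) (0, 48)]  |A|=882.6903
3. ⊥bis P2·P1 via (18.64,22.965): [(0, 22.5811) (10.4256, 18.0342) (28, 28.5834) (28, 48) (0, 48)]  |A|=722.6417
4. ⊥bis P2·P3 via (15.37,22.725): [(0, 26.282) (17.4415, 22.2456) (28, 28.5834) (28, 48) (0, 48)]  |A|=652.4638
5. ⊥bis P2·P4 via (15.315,34.97): [(0, 33.0791) (0, 26.282) (17.4415, 22.2456) (28, 28.5834) (28, 36.5361)]  |A|=283.0779
6. ⊥bis P2·P5 via (17.23,31.485): [(5.5623, 33.7659) (0, 33.0791) (0, 26.282) (17.4415, 22.2456) (28, 28.5834) (28, 29.3796)]  |A|=202.7897
7. ⊥bis P2·P6 via (10.475,35.69): [(7.1021, 33.4649) (0, 28.7796) (0, 26.282) (17.4415, 22.2456) (28, 28.5834) (28, 29.3796)]  |A|=186.1558
8. canonical 6-gon: [(7.1021, 33.4649) (0, 28.7796) (0, 26.282) (17.4415, 22.2456) (28, 28.5834) (28, 29.3796)]
9. shoelace: 186.1558

Area of P2's cell: 186.1558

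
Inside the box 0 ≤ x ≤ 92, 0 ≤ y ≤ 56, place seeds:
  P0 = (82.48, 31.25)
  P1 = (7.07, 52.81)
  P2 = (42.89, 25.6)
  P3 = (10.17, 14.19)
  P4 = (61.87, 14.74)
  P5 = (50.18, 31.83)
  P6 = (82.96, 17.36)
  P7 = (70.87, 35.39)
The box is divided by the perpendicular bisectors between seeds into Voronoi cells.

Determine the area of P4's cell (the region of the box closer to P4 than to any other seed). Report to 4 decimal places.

1. box [0,92]×[0,56]: [(0, 0) (92, 0) (92, 56) (0, 56)]
2. ⊥bis P4·P0 via (72.175,22.995): [(0, 0) (90.5955, 0) (45.7358, 56) (0, 56)]  |A|=3817.2768
3. ⊥bis P4·P1 via (34.47,33.775): [(11.0062, 0) (90.5955, 0) (47.9712, 53.2094)]  |A|=2117.4495
4. ⊥bis P4·P2 via (52.38,20.17): [(40.8391, 0) (90.5955, 0) (61.5707, 36.2327)]  |A|=901.4039
5. ⊥bis P4·P3 via (36.02,14.465): [(40.8391, 0) (90.5955, 0) (61.5707, 36.2327)]  |A|=901.4039
6. ⊥bis P4·P5 via (56.025,23.285): [(52.9645, 21.1915) (40.8391, 0) (90.5955, 0) (66.3081, 30.3189)]  |A|=840.329
7. ⊥bis P4·P6 via (72.415,16.05): [(52.9645, 21.1915) (40.8391, 0) (74.4089, 0) (71.4379, 23.9151) (66.3081, 30.3189)]  |A|=646.776
8. ⊥bis P4·P7 via (66.37,25.065): [(61.6406, 27.1262) (52.9645, 21.1915) (40.8391, 0) (74.4089, 0) (71.577, 22.7956)]  |A|=618.3816
9. canonical 5-gon: [(61.6406, 27.1262) (52.9645, 21.1915) (40.8391, 0) (74.4089, 0) (71.577, 22.7956)]
10. shoelace: 618.3816

Area of P4's cell: 618.3816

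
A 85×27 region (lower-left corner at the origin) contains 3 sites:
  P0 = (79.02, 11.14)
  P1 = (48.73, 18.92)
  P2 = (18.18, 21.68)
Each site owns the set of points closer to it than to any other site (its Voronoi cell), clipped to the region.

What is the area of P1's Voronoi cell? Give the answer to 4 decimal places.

1. box [0,85]×[0,27]: [(0, 0) (85, 0) (85, 27) (0, 27)]
2. ⊥bis P1·P0 via (63.875,15.03): [(0, 0) (60.0145, 0) (66.9495, 27) (0, 27)]  |A|=1714.0145
3. ⊥bis P1·P2 via (33.455,20.3): [(31.621, 0) (60.0145, 0) (66.9495, 27) (34.0603, 27)]  |A|=827.3166
4. canonical 4-gon: [(31.621, 0) (60.0145, 0) (66.9495, 27) (34.0603, 27)]
5. shoelace: 827.3166

Area of P1's cell: 827.3166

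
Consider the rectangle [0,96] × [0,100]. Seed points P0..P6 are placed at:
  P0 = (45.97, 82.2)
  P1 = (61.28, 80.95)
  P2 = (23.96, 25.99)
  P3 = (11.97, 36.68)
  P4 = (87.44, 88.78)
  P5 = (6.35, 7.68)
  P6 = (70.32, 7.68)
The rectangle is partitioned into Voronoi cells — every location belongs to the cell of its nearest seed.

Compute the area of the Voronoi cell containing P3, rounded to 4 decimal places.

Area of P3's cell: 1245.2028

1. box [0,96]×[0,100]: [(0, 0) (96, 0) (96, 100) (0, 100)]
2. ⊥bis P3·P0 via (28.97,59.44): [(0, 81.0784) (0, 0) (96, 0) (96, 9.3737)]  |A|=4341.6987
3. ⊥bis P3·P1 via (36.625,58.815): [(50.5045, 43.3553) (0, 81.0784) (0, 0) (89.4285, 0)]  |A|=3986.0142
4. ⊥bis P3·P2 via (17.965,31.335): [(37.4053, 53.1394) (0, 81.0784) (0, 11.1853)]  |A|=1307.1873
5. ⊥bis P3·P4 via (49.705,62.73): [(37.4053, 53.1394) (0, 81.0784) (0, 11.1853)]  |A|=1307.1873
6. ⊥bis P3·P5 via (9.16,22.18): [(9.7079, 22.0738) (37.4053, 53.1394) (0, 81.0784) (0, 23.9551)]  |A|=1245.2028
7. ⊥bis P3·P6 via (41.145,22.18): [(9.7079, 22.0738) (37.4053, 53.1394) (0, 81.0784) (0, 23.9551)]  |A|=1245.2028
8. canonical 4-gon: [(9.7079, 22.0738) (37.4053, 53.1394) (0, 81.0784) (0, 23.9551)]
9. shoelace: 1245.2028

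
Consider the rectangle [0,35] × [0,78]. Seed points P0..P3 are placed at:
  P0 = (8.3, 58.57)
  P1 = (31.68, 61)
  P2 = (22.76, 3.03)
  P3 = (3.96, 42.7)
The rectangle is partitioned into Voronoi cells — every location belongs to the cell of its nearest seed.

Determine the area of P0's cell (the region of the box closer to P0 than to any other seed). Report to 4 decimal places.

Area of P0's cell: 559.8697

1. box [0,35]×[0,78]: [(0, 0) (35, 0) (35, 78) (0, 78)]
2. ⊥bis P0·P1 via (19.99,59.785): [(0, 0) (26.2038, 0) (18.0968, 78) (0, 78)]  |A|=1727.7225
3. ⊥bis P0·P2 via (15.53,30.8): [(0, 26.7567) (22.8057, 32.6942) (18.0968, 78) (0, 78)]  |A|=994.264
4. ⊥bis P0·P3 via (6.13,50.635): [(0, 52.3114) (21.3743, 46.4661) (18.0968, 78) (0, 78)]  |A|=559.8697
5. canonical 4-gon: [(0, 52.3114) (21.3743, 46.4661) (18.0968, 78) (0, 78)]
6. shoelace: 559.8697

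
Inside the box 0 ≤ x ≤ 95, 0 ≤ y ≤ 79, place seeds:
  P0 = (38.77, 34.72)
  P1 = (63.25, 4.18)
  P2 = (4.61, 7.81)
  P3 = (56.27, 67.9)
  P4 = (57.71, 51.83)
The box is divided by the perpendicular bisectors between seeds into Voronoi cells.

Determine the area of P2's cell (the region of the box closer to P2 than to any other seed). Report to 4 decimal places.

1. box [0,95]×[0,79]: [(0, 0) (95, 0) (95, 79) (0, 79)]
2. ⊥bis P2·P0 via (21.69,21.265): [(0, 48.7986) (0, 0) (38.4418, 0)]  |A|=937.9536
3. ⊥bis P2·P1 via (33.93,5.995): [(33.9146, 5.7468) (0, 48.7986) (0, 0) (33.5589, 0)]  |A|=923.923
4. ⊥bis P2·P3 via (30.44,37.855): [(33.9146, 5.7468) (0, 48.7986) (0, 0) (33.5589, 0)]  |A|=923.923
5. ⊥bis P2·P4 via (31.16,29.82): [(33.9146, 5.7468) (0, 48.7986) (0, 0) (33.5589, 0)]  |A|=923.923
6. canonical 4-gon: [(33.9146, 5.7468) (0, 48.7986) (0, 0) (33.5589, 0)]
7. shoelace: 923.923

Area of P2's cell: 923.9230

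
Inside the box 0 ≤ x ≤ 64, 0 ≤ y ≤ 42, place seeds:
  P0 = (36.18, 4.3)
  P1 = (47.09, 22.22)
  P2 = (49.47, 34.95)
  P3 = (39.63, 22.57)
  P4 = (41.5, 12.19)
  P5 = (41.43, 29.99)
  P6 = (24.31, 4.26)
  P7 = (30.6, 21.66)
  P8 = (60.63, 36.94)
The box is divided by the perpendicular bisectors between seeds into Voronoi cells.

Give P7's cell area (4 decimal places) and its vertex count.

Area of P7's cell: 796.4940 (7 vertices)

1. box [0,64]×[0,42]: [(0, 0) (64, 0) (64, 42) (0, 42)]
2. ⊥bis P7·P0 via (33.39,12.98): [(0, 2.2475) (64, 22.8189) (64, 42) (0, 42)]  |A|=1885.8743
3. ⊥bis P7·P1 via (38.845,21.94): [(0, 2.2475) (39.0871, 14.8112) (38.1638, 42) (0, 42)]  |A|=1295.7181
4. ⊥bis P7·P2 via (40.035,28.305): [(0, 2.2475) (39.0871, 14.8112) (38.5576, 30.4027) (30.3897, 42) (0, 42)]  |A|=1250.6391
5. ⊥bis P7·P3 via (35.115,22.115): [(0, 2.2475) (35.9526, 13.8037) (33.5655, 37.4908) (30.3897, 42) (0, 42)]  |A|=1175.2721
6. ⊥bis P7·P4 via (36.05,16.925): [(0, 2.2475) (32.3252, 12.6377) (35.6808, 16.5001) (33.5655, 37.4908) (30.3897, 42) (0, 42)]  |A|=1170.2232
7. ⊥bis P7·P5 via (36.015,25.825): [(0, 2.2475) (32.3252, 12.6377) (35.6808, 16.5001) (34.5491, 27.7309) (23.5738, 42) (0, 42)]  |A|=1108.3149
8. ⊥bis P7·P6 via (27.455,12.96): [(0, 22.8848) (30.2191, 11.9608) (32.3252, 12.6377) (35.6808, 16.5001) (34.5491, 27.7309) (23.5738, 42) (0, 42)]  |A|=796.494
9. ⊥bis P7·P8 via (45.615,29.3): [(0, 22.8848) (30.2191, 11.9608) (32.3252, 12.6377) (35.6808, 16.5001) (34.5491, 27.7309) (23.5738, 42) (0, 42)]  |A|=796.494
10. canonical 7-gon: [(0, 22.8848) (30.2191, 11.9608) (32.3252, 12.6377) (35.6808, 16.5001) (34.5491, 27.7309) (23.5738, 42) (0, 42)]
11. shoelace: 796.494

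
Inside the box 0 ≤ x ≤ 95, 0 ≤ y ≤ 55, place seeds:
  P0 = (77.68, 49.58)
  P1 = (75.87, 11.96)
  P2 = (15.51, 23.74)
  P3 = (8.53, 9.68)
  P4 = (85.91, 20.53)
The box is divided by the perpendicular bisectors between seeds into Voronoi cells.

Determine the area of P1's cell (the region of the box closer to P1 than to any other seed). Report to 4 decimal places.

1. box [0,95]×[0,55]: [(0, 0) (95, 0) (95, 55) (0, 55)]
2. ⊥bis P1·P0 via (76.775,30.77): [(0, 34.4639) (0, 0) (95, 0) (95, 29.8931)]  |A|=3056.9574
3. ⊥bis P1·P2 via (45.69,17.85): [(48.4772, 32.1315) (42.2064, 0) (95, 0) (95, 29.8931)]  |A|=1543.5254
4. ⊥bis P1·P3 via (42.2,10.82): [(48.4772, 32.1315) (42.5131, 1.5719) (42.5663, 0) (95, 0) (95, 29.8931)]  |A|=1543.2425
5. ⊥bis P1·P4 via (80.89,16.245): [(68.1369, 31.1856) (48.4772, 32.1315) (42.5131, 1.5719) (42.5663, 0) (94.7565, 0)]  |A|=1137.9346
6. canonical 5-gon: [(68.1369, 31.1856) (48.4772, 32.1315) (42.5131, 1.5719) (42.5663, 0) (94.7565, 0)]
7. shoelace: 1137.9346

Area of P1's cell: 1137.9346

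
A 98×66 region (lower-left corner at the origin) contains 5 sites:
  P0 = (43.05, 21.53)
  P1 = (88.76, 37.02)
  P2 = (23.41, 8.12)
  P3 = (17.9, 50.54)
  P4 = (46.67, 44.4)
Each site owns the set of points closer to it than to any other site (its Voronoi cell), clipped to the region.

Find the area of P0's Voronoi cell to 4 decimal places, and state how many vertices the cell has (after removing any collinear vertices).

1. box [0,98]×[0,66]: [(0, 0) (98, 0) (98, 66) (0, 66)]
2. ⊥bis P0·P1 via (65.905,29.275): [(0, 0) (75.8256, 0) (53.4598, 66) (0, 66)]  |A|=4266.4175
3. ⊥bis P0·P2 via (33.23,14.825): [(0, 63.4929) (43.3524, 0) (75.8256, 0) (53.4598, 66) (0, 66)]  |A|=2890.1327
4. ⊥bis P0·P3 via (30.475,36.035): [(23.1085, 29.6487) (43.3524, 0) (75.8256, 0) (56.0891, 58.241)]  |A|=1723.9608
5. ⊥bis P0·P4 via (44.86,32.965): [(29.7015, 35.3644) (23.1085, 29.6487) (43.3524, 0) (75.8256, 0) (65.7765, 29.6542)]  |A|=1235.9847
6. canonical 5-gon: [(29.7015, 35.3644) (23.1085, 29.6487) (43.3524, 0) (75.8256, 0) (65.7765, 29.6542)]
7. shoelace: 1235.9847

Area of P0's cell: 1235.9847 (5 vertices)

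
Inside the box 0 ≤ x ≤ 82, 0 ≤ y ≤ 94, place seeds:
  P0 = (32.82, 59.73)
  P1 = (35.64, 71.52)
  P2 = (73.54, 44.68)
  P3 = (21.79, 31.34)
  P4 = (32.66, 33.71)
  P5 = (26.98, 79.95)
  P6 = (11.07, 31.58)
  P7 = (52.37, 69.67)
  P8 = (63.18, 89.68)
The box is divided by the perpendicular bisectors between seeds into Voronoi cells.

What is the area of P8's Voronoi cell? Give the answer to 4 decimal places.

1. box [0,82]×[0,94]: [(0, 0) (82, 0) (82, 94) (0, 94)]
2. ⊥bis P8·P0 via (48,74.705): [(82, 40.2396) (82, 94) (28.9656, 94)]  |A|=1425.5772
3. ⊥bis P8·P1 via (49.41,80.6): [(63.9761, 58.5101) (82, 40.2396) (82, 94) (40.574, 94)]  |A|=1219.5868
4. ⊥bis P8·P2 via (68.36,67.18): [(59.5905, 65.1611) (82, 70.3202) (82, 94) (40.574, 94)]  |A|=862.667
5. ⊥bis P8·P3 via (42.485,60.51): [(59.5905, 65.1611) (82, 70.3202) (82, 94) (40.574, 94)]  |A|=862.667
6. ⊥bis P8·P4 via (47.92,61.695): [(59.5905, 65.1611) (82, 70.3202) (82, 94) (40.574, 94)]  |A|=862.667
7. ⊥bis P8·P5 via (45.08,84.815): [(44.013, 88.7846) (59.5905, 65.1611) (82, 70.3202) (82, 94) (42.6112, 94)]  |A|=857.3545
8. ⊥bis P8·P6 via (37.125,60.63): [(44.013, 88.7846) (59.5905, 65.1611) (82, 70.3202) (82, 94) (42.6112, 94)]  |A|=857.3545
9. ⊥bis P8·P7 via (57.775,79.675): [(44.013, 88.7846) (45.7287, 86.1828) (77.1557, 69.205) (82, 70.3202) (82, 94) (42.6112, 94)]  |A|=644.7014
10. canonical 6-gon: [(44.013, 88.7846) (45.7287, 86.1828) (77.1557, 69.205) (82, 70.3202) (82, 94) (42.6112, 94)]
11. shoelace: 644.7014

Area of P8's cell: 644.7014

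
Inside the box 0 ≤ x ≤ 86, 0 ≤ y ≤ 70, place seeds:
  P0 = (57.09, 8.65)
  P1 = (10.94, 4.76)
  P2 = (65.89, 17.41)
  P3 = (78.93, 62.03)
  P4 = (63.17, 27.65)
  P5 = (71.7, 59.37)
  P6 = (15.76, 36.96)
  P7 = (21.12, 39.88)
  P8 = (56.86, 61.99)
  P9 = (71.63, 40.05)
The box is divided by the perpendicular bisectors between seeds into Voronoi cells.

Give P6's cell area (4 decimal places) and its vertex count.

Area of P6's cell: 722.6474 (4 vertices)

1. box [0,86]×[0,70]: [(0, 0) (86, 0) (86, 70) (0, 70)]
2. ⊥bis P6·P0 via (36.425,22.805): [(0, 0) (20.8042, 0) (68.7524, 70) (0, 70)]  |A|=3134.4786
3. ⊥bis P6·P1 via (13.35,20.86): [(0, 22.8584) (33.0707, 17.908) (68.7524, 70) (0, 70)]  |A|=2570.2271
4. ⊥bis P6·P2 via (40.825,27.185): [(0, 22.8584) (33.0707, 17.908) (42.6756, 31.9303) (57.5223, 70) (0, 70)]  |A|=2356.4635
5. ⊥bis P6·P3 via (47.345,49.495): [(0, 22.8584) (33.0707, 17.908) (42.6756, 31.9303) (48.4448, 46.7237) (39.2073, 70) (0, 70)]  |A|=2143.3111
6. ⊥bis P6·P4 via (39.465,32.305): [(0, 22.8584) (33.0707, 17.908) (38.0715, 25.2087) (44.3317, 57.0878) (39.2073, 70) (0, 70)]  |A|=2030.6423
7. ⊥bis P6·P5 via (43.73,48.165): [(0, 22.8584) (33.0707, 17.908) (38.0715, 25.2087) (42.9579, 50.0923) (34.9827, 70) (0, 70)]  |A|=1961.7988
8. ⊥bis P6·P7 via (18.44,38.42): [(0, 22.8584) (29.3076, 18.4713) (1.236, 70) (0, 70)]  |A|=722.6474
9. ⊥bis P6·P8 via (36.31,49.475): [(0, 22.8584) (29.3076, 18.4713) (1.236, 70) (0, 70)]  |A|=722.6474
10. ⊥bis P6·P9 via (43.695,38.505): [(0, 22.8584) (29.3076, 18.4713) (1.236, 70) (0, 70)]  |A|=722.6474
11. canonical 4-gon: [(0, 22.8584) (29.3076, 18.4713) (1.236, 70) (0, 70)]
12. shoelace: 722.6474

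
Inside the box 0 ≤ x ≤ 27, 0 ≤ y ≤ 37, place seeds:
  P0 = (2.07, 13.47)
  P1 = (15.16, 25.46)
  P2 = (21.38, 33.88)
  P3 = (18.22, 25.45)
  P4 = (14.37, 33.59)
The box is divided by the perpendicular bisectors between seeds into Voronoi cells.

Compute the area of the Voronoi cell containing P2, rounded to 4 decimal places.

Area of P2's cell: 75.9384

1. box [0,27]×[0,37]: [(0, 0) (27, 0) (27, 37) (0, 37)]
2. ⊥bis P2·P0 via (11.725,23.675): [(0, 34.7681) (27, 9.2232) (27, 37) (0, 37)]  |A|=405.1171
3. ⊥bis P2·P1 via (18.27,29.67): [(27, 23.221) (27, 37) (8.3474, 37)]  |A|=128.5071
4. ⊥bis P2·P3 via (19.8,29.665): [(16.7075, 30.8242) (27, 26.9661) (27, 37) (8.3474, 37)]  |A|=109.2342
5. ⊥bis P2·P4 via (17.875,33.735): [(18.0157, 30.3338) (27, 26.9661) (27, 37) (17.7399, 37)]  |A|=75.9384
6. canonical 4-gon: [(18.0157, 30.3338) (27, 26.9661) (27, 37) (17.7399, 37)]
7. shoelace: 75.9384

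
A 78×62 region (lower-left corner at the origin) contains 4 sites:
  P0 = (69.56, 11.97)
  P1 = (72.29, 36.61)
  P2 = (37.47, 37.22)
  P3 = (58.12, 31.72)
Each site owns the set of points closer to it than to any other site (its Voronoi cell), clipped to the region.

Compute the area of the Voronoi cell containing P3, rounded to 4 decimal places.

1. box [0,78]×[0,62]: [(0, 0) (78, 0) (78, 62) (0, 62)]
2. ⊥bis P3·P0 via (63.84,21.845): [(0, 0) (26.1268, 0) (78, 30.047) (78, 62) (0, 62)]  |A|=4056.6821
3. ⊥bis P3·P1 via (65.205,34.165): [(0, 0) (26.1268, 0) (68.5209, 24.5564) (55.5993, 62) (0, 62)]  |A|=3485.8571
4. ⊥bis P3·P2 via (47.795,34.47): [(40.8921, 8.5526) (68.5209, 24.5564) (55.5993, 62) (55.1274, 62)]  |A|=633.2679
5. canonical 4-gon: [(40.8921, 8.5526) (68.5209, 24.5564) (55.5993, 62) (55.1274, 62)]
6. shoelace: 633.2679

Area of P3's cell: 633.2679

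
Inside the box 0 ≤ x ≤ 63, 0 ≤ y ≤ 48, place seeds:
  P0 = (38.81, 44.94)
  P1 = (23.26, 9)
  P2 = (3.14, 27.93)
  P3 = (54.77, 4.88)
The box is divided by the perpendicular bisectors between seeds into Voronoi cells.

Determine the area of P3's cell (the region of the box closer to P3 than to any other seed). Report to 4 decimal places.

Area of P3's cell: 625.6611

1. box [0,63]×[0,48]: [(0, 0) (63, 0) (63, 48) (0, 48)]
2. ⊥bis P3·P0 via (46.79,24.91): [(0, 6.2688) (0, 0) (63, 0) (63, 31.3681)]  |A|=1185.5609
3. ⊥bis P3·P1 via (39.015,6.94): [(41.0665, 22.6297) (38.1076, 0) (63, 0) (63, 31.3681)]  |A|=625.6611
4. ⊥bis P3·P2 via (28.955,16.405): [(41.0665, 22.6297) (38.1076, 0) (63, 0) (63, 31.3681)]  |A|=625.6611
5. canonical 4-gon: [(41.0665, 22.6297) (38.1076, 0) (63, 0) (63, 31.3681)]
6. shoelace: 625.6611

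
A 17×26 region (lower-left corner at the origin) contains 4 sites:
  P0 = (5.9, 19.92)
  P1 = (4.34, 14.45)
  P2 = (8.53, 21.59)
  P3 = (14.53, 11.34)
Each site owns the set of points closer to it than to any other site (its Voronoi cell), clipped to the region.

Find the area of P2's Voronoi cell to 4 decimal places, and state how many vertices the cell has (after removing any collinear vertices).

1. box [0,17]×[0,26]: [(0, 0) (17, 0) (17, 26) (0, 26)]
2. ⊥bis P2·P0 via (7.215,20.755): [(17, 5.3451) (17, 26) (3.8845, 26)]  |A|=135.4495
3. ⊥bis P2·P1 via (6.435,18.02): [(10.4465, 15.6659) (17, 11.8201) (17, 26) (3.8845, 26)]  |A|=114.2324
4. ⊥bis P2·P3 via (11.53,16.465): [(10.3702, 15.7861) (17, 19.667) (17, 26) (3.8845, 26)]  |A|=87.9737
5. canonical 4-gon: [(10.3702, 15.7861) (17, 19.667) (17, 26) (3.8845, 26)]
6. shoelace: 87.9737

Area of P2's cell: 87.9737 (4 vertices)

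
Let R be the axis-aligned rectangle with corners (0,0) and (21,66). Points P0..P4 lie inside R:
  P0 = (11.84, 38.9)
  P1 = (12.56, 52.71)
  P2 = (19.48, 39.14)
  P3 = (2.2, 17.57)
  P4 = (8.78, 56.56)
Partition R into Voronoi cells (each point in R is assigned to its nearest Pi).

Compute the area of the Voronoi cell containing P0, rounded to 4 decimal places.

1. box [0,21]×[0,66]: [(0, 0) (21, 0) (21, 66) (0, 66)]
2. ⊥bis P0·P1 via (12.2,45.805): [(0, 46.4411) (0, 0) (21, 0) (21, 45.3462)]  |A|=963.7663
3. ⊥bis P0·P2 via (15.66,39.02): [(15.4522, 45.6354) (0, 46.4411) (0, 0) (16.8858, 0)]  |A|=744.1025
4. ⊥bis P0·P3 via (7.02,28.235): [(16.1281, 24.1186) (15.4522, 45.6354) (0, 46.4411) (0, 31.4077)]  |A|=287.1988
5. ⊥bis P0·P4 via (10.31,47.73): [(16.1281, 24.1186) (15.4522, 45.6354) (2.2071, 46.326) (0, 45.9436) (0, 31.4077)]  |A|=286.6497
6. canonical 5-gon: [(16.1281, 24.1186) (15.4522, 45.6354) (2.2071, 46.326) (0, 45.9436) (0, 31.4077)]
7. shoelace: 286.6497

Area of P0's cell: 286.6497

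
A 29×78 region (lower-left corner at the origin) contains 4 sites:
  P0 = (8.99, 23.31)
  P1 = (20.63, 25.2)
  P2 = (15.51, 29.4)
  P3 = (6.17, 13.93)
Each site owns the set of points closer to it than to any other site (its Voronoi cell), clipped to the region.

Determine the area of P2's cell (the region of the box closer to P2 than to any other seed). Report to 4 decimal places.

1. box [0,29]×[0,78]: [(0, 0) (29, 0) (29, 78) (0, 78)]
2. ⊥bis P2·P0 via (12.25,26.355): [(0, 39.4699) (29, 8.4223) (29, 78) (0, 78)]  |A|=1567.5621
3. ⊥bis P2·P1 via (18.07,27.3): [(0, 39.4699) (14.9359, 23.4794) (29, 40.6242) (29, 78) (0, 78)]  |A|=1341.1175
4. ⊥bis P2·P3 via (10.84,21.665): [(0, 39.4699) (14.9359, 23.4794) (29, 40.6242) (29, 78) (0, 78)]  |A|=1341.1175
5. canonical 5-gon: [(0, 39.4699) (14.9359, 23.4794) (29, 40.6242) (29, 78) (0, 78)]
6. shoelace: 1341.1175

Area of P2's cell: 1341.1175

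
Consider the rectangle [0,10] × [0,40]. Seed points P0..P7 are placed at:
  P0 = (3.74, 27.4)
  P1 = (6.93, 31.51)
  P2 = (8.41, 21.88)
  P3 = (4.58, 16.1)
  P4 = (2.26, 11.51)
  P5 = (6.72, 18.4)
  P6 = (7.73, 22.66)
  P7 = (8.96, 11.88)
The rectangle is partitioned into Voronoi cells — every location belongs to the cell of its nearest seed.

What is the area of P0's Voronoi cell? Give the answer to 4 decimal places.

Area of P0's cell: 54.3777

1. box [0,10]×[0,40]: [(0, 0) (10, 0) (10, 40) (0, 40)]
2. ⊥bis P0·P1 via (5.335,29.455): [(0, 33.5958) (0, 0) (10, 0) (10, 25.8342)]  |A|=297.1501
3. ⊥bis P0·P2 via (6.075,24.64): [(8.6892, 26.8516) (0, 33.5958) (0, 19.5005)]  |A|=61.2384
4. ⊥bis P0·P3 via (4.16,21.75): [(2.5144, 21.6277) (8.6892, 26.8516) (0, 33.5958) (0, 21.4408)]  |A|=58.7991
5. ⊥bis P0·P4 via (3,19.455): [(2.5144, 21.6277) (8.6892, 26.8516) (0, 33.5958) (0, 21.4408)]  |A|=58.7991
6. ⊥bis P0·P5 via (5.23,22.9): [(1.0611, 21.5196) (3.2391, 22.2408) (8.6892, 26.8516) (0, 33.5958) (0, 21.4408)]  |A|=58.3927
7. ⊥bis P0·P6 via (5.735,25.03): [(1.0611, 21.5196) (1.8914, 21.7945) (8.2781, 27.1707) (0, 33.5958) (0, 21.4408)]  |A|=54.3777
8. ⊥bis P0·P7 via (6.35,19.64): [(1.0611, 21.5196) (1.8914, 21.7945) (8.2781, 27.1707) (0, 33.5958) (0, 21.4408)]  |A|=54.3777
9. canonical 5-gon: [(1.0611, 21.5196) (1.8914, 21.7945) (8.2781, 27.1707) (0, 33.5958) (0, 21.4408)]
10. shoelace: 54.3777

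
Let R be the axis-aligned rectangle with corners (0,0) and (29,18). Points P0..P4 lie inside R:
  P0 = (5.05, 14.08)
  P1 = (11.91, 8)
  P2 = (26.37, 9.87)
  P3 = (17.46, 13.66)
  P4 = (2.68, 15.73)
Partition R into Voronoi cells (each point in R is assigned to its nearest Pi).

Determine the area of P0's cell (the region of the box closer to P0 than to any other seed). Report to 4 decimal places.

1. box [0,29]×[0,18]: [(0, 0) (29, 0) (29, 18) (0, 18)]
2. ⊥bis P0·P1 via (8.48,11.04): [(0, 1.4721) (14.6486, 18) (0, 18)]  |A|=121.0555
3. ⊥bis P0·P2 via (15.71,11.975): [(0, 1.4721) (14.6486, 18) (0, 18)]  |A|=121.0555
4. ⊥bis P0·P3 via (11.255,13.87): [(0, 1.4721) (11.2656, 14.183) (11.3948, 18) (0, 18)]  |A|=114.8454
5. ⊥bis P0·P4 via (3.865,14.905): [(0, 9.3535) (0, 1.4721) (11.2656, 14.183) (11.3948, 18) (6.0197, 18)]  |A|=88.8204
6. canonical 5-gon: [(0, 9.3535) (0, 1.4721) (11.2656, 14.183) (11.3948, 18) (6.0197, 18)]
7. shoelace: 88.8204

Area of P0's cell: 88.8204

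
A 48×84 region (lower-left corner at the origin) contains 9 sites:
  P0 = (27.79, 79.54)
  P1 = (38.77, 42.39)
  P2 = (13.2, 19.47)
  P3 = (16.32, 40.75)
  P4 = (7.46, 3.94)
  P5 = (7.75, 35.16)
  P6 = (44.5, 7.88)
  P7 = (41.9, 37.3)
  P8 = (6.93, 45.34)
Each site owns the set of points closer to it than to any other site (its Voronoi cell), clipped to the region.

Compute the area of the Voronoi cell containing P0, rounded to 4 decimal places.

1. box [0,48]×[0,84]: [(0, 0) (48, 0) (48, 84) (0, 84)]
2. ⊥bis P0·P1 via (33.28,60.965): [(0, 51.1288) (48, 65.3156) (48, 84) (0, 84)]  |A|=1237.3336
3. ⊥bis P0·P2 via (20.495,49.505): [(0, 54.4829) (6.2292, 52.9699) (48, 65.3156) (48, 84) (0, 84)]  |A|=1226.8869
4. ⊥bis P0·P3 via (22.055,60.145): [(0, 66.6665) (26.2793, 58.8959) (48, 65.3156) (48, 84) (0, 84)]  |A|=1033.173
5. ⊥bis P0·P4 via (17.625,41.74): [(0, 66.6665) (26.2793, 58.8959) (48, 65.3156) (48, 84) (0, 84)]  |A|=1033.173
6. ⊥bis P0·P5 via (17.77,57.35): [(0, 66.6665) (26.2793, 58.8959) (48, 65.3156) (48, 84) (0, 84)]  |A|=1033.173
7. ⊥bis P0·P6 via (36.145,43.71): [(0, 66.6665) (26.2793, 58.8959) (48, 65.3156) (48, 84) (0, 84)]  |A|=1033.173
8. ⊥bis P0·P7 via (34.845,58.42): [(0, 66.6665) (26.2793, 58.8959) (48, 65.3156) (48, 84) (0, 84)]  |A|=1033.173
9. ⊥bis P0·P8 via (17.36,62.44): [(0, 73.0286) (20.2454, 60.6801) (26.2793, 58.8959) (48, 65.3156) (48, 84) (0, 84)]  |A|=968.7722
10. canonical 6-gon: [(0, 73.0286) (20.2454, 60.6801) (26.2793, 58.8959) (48, 65.3156) (48, 84) (0, 84)]
11. shoelace: 968.7722

Area of P0's cell: 968.7722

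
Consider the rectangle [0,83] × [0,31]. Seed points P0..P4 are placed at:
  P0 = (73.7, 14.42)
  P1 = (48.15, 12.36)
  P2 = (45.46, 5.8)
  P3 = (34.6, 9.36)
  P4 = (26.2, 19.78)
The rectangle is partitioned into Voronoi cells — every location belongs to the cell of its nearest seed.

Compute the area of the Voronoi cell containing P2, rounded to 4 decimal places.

Area of P2's cell: 168.9813

1. box [0,83]×[0,31]: [(0, 0) (83, 0) (83, 31) (0, 31)]
2. ⊥bis P2·P0 via (59.58,10.11): [(0, 0) (62.666, 0) (53.2035, 31) (0, 31)]  |A|=1795.9773
3. ⊥bis P2·P1 via (46.805,9.08): [(0, 28.2729) (0, 0) (62.666, 0) (61.7672, 2.9446)]  |A|=965.4317
4. ⊥bis P2·P3 via (40.03,7.58): [(41.2662, 11.3512) (37.5452, 0) (62.666, 0) (61.7672, 2.9446)]  |A|=168.9813
5. ⊥bis P2·P4 via (35.83,12.79): [(41.2662, 11.3512) (37.5452, 0) (62.666, 0) (61.7672, 2.9446)]  |A|=168.9813
6. canonical 4-gon: [(41.2662, 11.3512) (37.5452, 0) (62.666, 0) (61.7672, 2.9446)]
7. shoelace: 168.9813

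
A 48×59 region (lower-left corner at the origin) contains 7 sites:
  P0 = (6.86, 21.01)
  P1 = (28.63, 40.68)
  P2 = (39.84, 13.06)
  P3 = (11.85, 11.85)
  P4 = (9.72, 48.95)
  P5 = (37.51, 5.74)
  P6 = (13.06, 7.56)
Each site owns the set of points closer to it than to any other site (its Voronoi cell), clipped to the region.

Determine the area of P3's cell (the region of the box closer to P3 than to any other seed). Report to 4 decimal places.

1. box [0,48]×[0,59]: [(0, 0) (48, 0) (48, 59) (0, 59)]
2. ⊥bis P3·P0 via (9.355,16.43): [(0, 11.3338) (0, 0) (48, 0) (48, 37.4822)]  |A|=1171.5844
3. ⊥bis P3·P1 via (20.24,26.265): [(23.7058, 24.2478) (0, 11.3338) (0, 0) (48, 0) (48, 10.1078)]  |A|=839.0646
4. ⊥bis P3·P2 via (25.845,12.455): [(25.3773, 23.2749) (23.7058, 24.2478) (0, 11.3338) (0, 0) (26.3834, 0)]  |A|=473.1695
5. ⊥bis P3·P4 via (10.785,30.4): [(25.3773, 23.2749) (23.7058, 24.2478) (0, 11.3338) (0, 0) (26.3834, 0)]  |A|=473.1695
6. ⊥bis P3·P5 via (24.68,8.795): [(25.7999, 13.4982) (25.3773, 23.2749) (23.7058, 24.2478) (0, 11.3338) (0, 0) (22.5858, 0)]  |A|=447.5388
7. ⊥bis P3·P6 via (12.455,9.705): [(25.7924, 13.4668) (25.7999, 13.4982) (25.3773, 23.2749) (23.7058, 24.2478) (0, 11.3338) (0, 6.1921)]  |A|=215.6052
8. canonical 6-gon: [(25.7924, 13.4668) (25.7999, 13.4982) (25.3773, 23.2749) (23.7058, 24.2478) (0, 11.3338) (0, 6.1921)]
9. shoelace: 215.6052

Area of P3's cell: 215.6052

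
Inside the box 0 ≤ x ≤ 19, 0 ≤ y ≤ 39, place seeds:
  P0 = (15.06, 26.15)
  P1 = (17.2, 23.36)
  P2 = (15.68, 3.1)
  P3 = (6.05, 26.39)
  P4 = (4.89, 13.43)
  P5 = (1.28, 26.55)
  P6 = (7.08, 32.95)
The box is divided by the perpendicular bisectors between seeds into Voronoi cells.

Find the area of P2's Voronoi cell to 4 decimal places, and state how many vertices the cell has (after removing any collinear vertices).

Area of P2's cell: 136.0212 (4 vertices)

1. box [0,19]×[0,39]: [(0, 0) (19, 0) (19, 39) (0, 39)]
2. ⊥bis P2·P0 via (15.37,14.625): [(0, 14.2116) (0, 0) (19, 0) (19, 14.7226)]  |A|=274.8751
3. ⊥bis P2·P1 via (16.44,13.23): [(2.4708, 14.278) (0, 14.2116) (0, 0) (19, 0) (19, 13.0379)]  |A|=260.9516
4. ⊥bis P2·P3 via (10.865,14.745): [(8.6199, 13.8167) (0, 10.2525) (0, 0) (19, 0) (19, 13.0379)]  |A|=243.114
5. ⊥bis P2·P4 via (10.285,8.265): [(15.1323, 13.3281) (2.3724, 0) (19, 0) (19, 13.0379)]  |A|=136.0212
6. ⊥bis P2·P5 via (8.48,14.825): [(15.1323, 13.3281) (2.3724, 0) (19, 0) (19, 13.0379)]  |A|=136.0212
7. ⊥bis P2·P6 via (11.38,18.025): [(15.1323, 13.3281) (2.3724, 0) (19, 0) (19, 13.0379)]  |A|=136.0212
8. canonical 4-gon: [(15.1323, 13.3281) (2.3724, 0) (19, 0) (19, 13.0379)]
9. shoelace: 136.0212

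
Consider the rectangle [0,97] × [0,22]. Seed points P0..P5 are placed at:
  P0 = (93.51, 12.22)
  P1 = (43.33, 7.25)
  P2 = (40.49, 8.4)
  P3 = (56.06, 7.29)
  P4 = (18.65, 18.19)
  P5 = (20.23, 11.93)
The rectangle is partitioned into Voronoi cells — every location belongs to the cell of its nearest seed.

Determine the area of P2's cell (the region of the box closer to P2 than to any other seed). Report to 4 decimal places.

1. box [0,97]×[0,22]: [(0, 0) (97, 0) (97, 22) (0, 22)]
2. ⊥bis P2·P0 via (67,10.31): [(0, 0) (67.7428, 0) (66.1578, 22) (0, 22)]  |A|=1472.9063
3. ⊥bis P2·P1 via (41.91,7.825): [(0, 0) (38.7414, 0) (47.6499, 22) (0, 22)]  |A|=950.3043
4. ⊥bis P2·P3 via (48.275,7.845): [(0, 0) (38.7414, 0) (47.6499, 22) (0, 22)]  |A|=950.3043
5. ⊥bis P2·P4 via (29.57,13.295): [(23.6104, 0) (38.7414, 0) (47.6499, 22) (33.4721, 22)]  |A|=322.397
6. ⊥bis P2·P5 via (30.36,10.165): [(31.7544, 18.1681) (28.5889, 0) (38.7414, 0) (47.6499, 22) (33.4721, 22)]  |A|=277.1718
7. canonical 5-gon: [(31.7544, 18.1681) (28.5889, 0) (38.7414, 0) (47.6499, 22) (33.4721, 22)]
8. shoelace: 277.1718

Area of P2's cell: 277.1718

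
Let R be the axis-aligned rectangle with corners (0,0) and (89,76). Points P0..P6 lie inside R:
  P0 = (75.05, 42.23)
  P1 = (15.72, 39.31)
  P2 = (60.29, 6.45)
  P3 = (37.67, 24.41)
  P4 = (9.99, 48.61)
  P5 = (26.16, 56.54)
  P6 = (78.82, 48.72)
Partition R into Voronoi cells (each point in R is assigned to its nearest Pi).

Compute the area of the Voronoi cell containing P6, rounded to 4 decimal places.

1. box [0,89]×[0,76]: [(0, 0) (89, 0) (89, 76) (0, 76)]
2. ⊥bis P6·P0 via (76.935,45.475): [(89, 38.4665) (89, 76) (24.3867, 76)]  |A|=1212.5819
3. ⊥bis P6·P1 via (47.27,44.015): [(44.2181, 64.4801) (89, 38.4665) (89, 76) (42.5001, 76)]  |A|=1108.2487
4. ⊥bis P6·P2 via (69.555,27.585): [(44.2181, 64.4801) (89, 38.4665) (89, 76) (42.5001, 76)]  |A|=1108.2487
5. ⊥bis P6·P3 via (58.245,36.565): [(44.2181, 64.4801) (89, 38.4665) (89, 76) (42.5001, 76)]  |A|=1108.2487
6. ⊥bis P6·P4 via (44.405,48.665): [(44.3799, 64.3861) (89, 38.4665) (89, 76) (44.3613, 76)]  |A|=1096.5897
7. ⊥bis P6·P5 via (52.49,52.63): [(53.4531, 59.1155) (89, 38.4665) (89, 76) (55.9604, 76)]  |A|=946.028
8. canonical 4-gon: [(53.4531, 59.1155) (89, 38.4665) (89, 76) (55.9604, 76)]
9. shoelace: 946.028

Area of P6's cell: 946.0280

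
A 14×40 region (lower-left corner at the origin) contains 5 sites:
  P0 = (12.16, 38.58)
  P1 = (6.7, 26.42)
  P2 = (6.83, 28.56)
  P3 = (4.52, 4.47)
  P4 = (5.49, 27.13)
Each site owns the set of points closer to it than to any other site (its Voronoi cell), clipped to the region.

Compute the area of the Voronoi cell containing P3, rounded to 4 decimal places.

1. box [0,14]×[0,40]: [(0, 0) (14, 0) (14, 40) (0, 40)]
2. ⊥bis P3·P0 via (8.34,21.525): [(0, 23.393) (0, 0) (14, 0) (14, 20.2573)]  |A|=305.5519
3. ⊥bis P3·P1 via (5.61,15.445): [(0, 16.0022) (0, 0) (14, 0) (14, 14.6117)]  |A|=214.2973
4. ⊥bis P3·P2 via (5.675,16.515): [(0, 16.0022) (0, 0) (14, 0) (14, 14.6117)]  |A|=214.2973
5. ⊥bis P3·P4 via (5.005,15.8): [(0, 16.0022) (0, 0) (14, 0) (14, 14.6117)]  |A|=214.2973
6. canonical 4-gon: [(0, 16.0022) (0, 0) (14, 0) (14, 14.6117)]
7. shoelace: 214.2973

Area of P3's cell: 214.2973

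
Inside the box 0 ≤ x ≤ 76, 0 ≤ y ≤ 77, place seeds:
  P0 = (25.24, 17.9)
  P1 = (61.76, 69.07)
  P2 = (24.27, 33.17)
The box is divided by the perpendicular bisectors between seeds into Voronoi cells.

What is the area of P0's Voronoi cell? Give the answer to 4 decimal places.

1. box [0,76]×[0,77]: [(0, 0) (76, 0) (76, 77) (0, 77)]
2. ⊥bis P0·P1 via (43.5,43.485): [(0, 74.5309) (0, 0) (76, 0) (76, 20.2898)]  |A|=3603.1864
3. ⊥bis P0·P2 via (24.755,25.535): [(65.063, 28.0955) (0, 23.9625) (0, 0) (76, 0) (76, 20.2898)]  |A|=1958.1189
4. canonical 5-gon: [(65.063, 28.0955) (0, 23.9625) (0, 0) (76, 0) (76, 20.2898)]
5. shoelace: 1958.1189

Area of P0's cell: 1958.1189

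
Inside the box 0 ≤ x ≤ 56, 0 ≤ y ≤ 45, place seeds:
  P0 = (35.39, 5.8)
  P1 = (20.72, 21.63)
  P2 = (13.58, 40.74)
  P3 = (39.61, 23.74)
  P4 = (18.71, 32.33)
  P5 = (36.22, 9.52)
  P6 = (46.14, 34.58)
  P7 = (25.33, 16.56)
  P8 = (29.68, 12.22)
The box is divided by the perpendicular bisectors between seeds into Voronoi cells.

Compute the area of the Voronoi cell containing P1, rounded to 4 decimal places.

Area of P1's cell: 425.8700

1. box [0,56]×[0,45]: [(0, 0) (56, 0) (56, 45) (0, 45)]
2. ⊥bis P1·P0 via (28.055,13.715): [(0, 0) (13.2555, 0) (56, 39.6122) (56, 45) (0, 45)]  |A|=1673.3978
3. ⊥bis P1·P2 via (17.15,31.185): [(0, 24.7773) (0, 0) (13.2555, 0) (56, 39.6122) (56, 45) (54.1254, 45)]  |A|=1126.1167
4. ⊥bis P1·P3 via (30.165,22.685): [(28.7322, 35.5124) (0, 24.7773) (0, 0) (13.2555, 0) (30.875, 16.3284)]  |A|=777.822
5. ⊥bis P1·P4 via (19.715,26.98): [(29.4803, 28.8144) (0, 23.2765) (0, 0) (13.2555, 0) (30.875, 16.3284)]  |A|=655.4605
6. ⊥bis P1·P5 via (28.47,15.575): [(30.6478, 18.3625) (29.4803, 28.8144) (0, 23.2765) (0, 0) (13.2555, 0) (24.2929, 10.2286)]  |A|=648.0733
7. ⊥bis P1·P6 via (33.43,28.105): [(30.6478, 18.3625) (29.4803, 28.8144) (0, 23.2765) (0, 0) (13.2555, 0) (24.2929, 10.2286)]  |A|=648.0733
8. ⊥bis P1·P7 via (23.025,19.095): [(29.8707, 25.3196) (29.4803, 28.8144) (0, 23.2765) (0, 0) (2.0246, 0)]  |A|=425.87
9. ⊥bis P1·P8 via (25.2,16.925): [(29.8707, 25.3196) (29.4803, 28.8144) (0, 23.2765) (0, 0) (2.0246, 0)]  |A|=425.87
10. canonical 5-gon: [(29.8707, 25.3196) (29.4803, 28.8144) (0, 23.2765) (0, 0) (2.0246, 0)]
11. shoelace: 425.87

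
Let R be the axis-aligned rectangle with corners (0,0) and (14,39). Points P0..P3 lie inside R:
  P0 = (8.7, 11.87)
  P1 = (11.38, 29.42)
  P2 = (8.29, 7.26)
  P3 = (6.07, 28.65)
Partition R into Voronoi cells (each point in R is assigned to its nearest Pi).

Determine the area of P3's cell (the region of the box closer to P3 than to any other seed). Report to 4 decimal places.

1. box [0,14]×[0,39]: [(0, 0) (14, 0) (14, 39) (0, 39)]
2. ⊥bis P3·P0 via (7.385,20.26): [(0, 19.1025) (14, 21.2968) (14, 39) (0, 39)]  |A|=263.2048
3. ⊥bis P3·P1 via (8.725,29.035): [(0, 19.1025) (9.9394, 20.6604) (7.28, 39) (0, 39)]  |A|=165.6406
4. ⊥bis P3·P2 via (7.18,17.955): [(0, 19.1025) (9.9394, 20.6604) (7.28, 39) (0, 39)]  |A|=165.6406
5. canonical 4-gon: [(0, 19.1025) (9.9394, 20.6604) (7.28, 39) (0, 39)]
6. shoelace: 165.6406

Area of P3's cell: 165.6406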